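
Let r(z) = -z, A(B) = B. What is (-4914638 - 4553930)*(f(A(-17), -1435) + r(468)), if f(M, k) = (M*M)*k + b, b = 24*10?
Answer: 3928916011624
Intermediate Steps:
b = 240
f(M, k) = 240 + k*M**2 (f(M, k) = (M*M)*k + 240 = M**2*k + 240 = k*M**2 + 240 = 240 + k*M**2)
(-4914638 - 4553930)*(f(A(-17), -1435) + r(468)) = (-4914638 - 4553930)*((240 - 1435*(-17)**2) - 1*468) = -9468568*((240 - 1435*289) - 468) = -9468568*((240 - 414715) - 468) = -9468568*(-414475 - 468) = -9468568*(-414943) = 3928916011624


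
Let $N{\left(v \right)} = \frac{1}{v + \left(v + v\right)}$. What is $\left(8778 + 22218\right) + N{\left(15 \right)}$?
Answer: $\frac{1394821}{45} \approx 30996.0$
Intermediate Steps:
$N{\left(v \right)} = \frac{1}{3 v}$ ($N{\left(v \right)} = \frac{1}{v + 2 v} = \frac{1}{3 v}$)
$\left(8778 + 22218\right) + N{\left(15 \right)} = \left(8778 + 22218\right) + \frac{1}{3 \cdot 15} = 30996 + \frac{1}{3} \cdot \frac{1}{15} = 30996 + \frac{1}{45} = \frac{1394821}{45}$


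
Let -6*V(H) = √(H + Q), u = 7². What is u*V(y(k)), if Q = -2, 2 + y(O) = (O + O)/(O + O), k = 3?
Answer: -49*I*√3/6 ≈ -14.145*I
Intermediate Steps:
y(O) = -1 (y(O) = -2 + (O + O)/(O + O) = -2 + (2*O)/((2*O)) = -2 + (2*O)*(1/(2*O)) = -2 + 1 = -1)
u = 49
V(H) = -√(-2 + H)/6 (V(H) = -√(H - 2)/6 = -√(-2 + H)/6)
u*V(y(k)) = 49*(-√(-2 - 1)/6) = 49*(-I*√3/6) = -49*I*√3/6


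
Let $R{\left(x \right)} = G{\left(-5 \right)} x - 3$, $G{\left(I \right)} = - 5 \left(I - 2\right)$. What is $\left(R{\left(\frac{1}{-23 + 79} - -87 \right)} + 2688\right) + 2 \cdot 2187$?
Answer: $\frac{80837}{8} \approx 10105.0$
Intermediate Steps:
$G{\left(I \right)} = 10 - 5 I$ ($G{\left(I \right)} = - 5 \left(-2 + I\right) = 10 - 5 I$)
$R{\left(x \right)} = -3 + 35 x$ ($R{\left(x \right)} = \left(10 - -25\right) x - 3 = \left(10 + 25\right) x - 3 = 35 x - 3 = -3 + 35 x$)
$\left(R{\left(\frac{1}{-23 + 79} - -87 \right)} + 2688\right) + 2 \cdot 2187 = \left(\left(-3 + 35 \left(\frac{1}{-23 + 79} - -87\right)\right) + 2688\right) + 2 \cdot 2187 = \left(\left(-3 + 35 \left(\frac{1}{56} + 87\right)\right) + 2688\right) + 4374 = \left(\left(-3 + 35 \cdot \frac{4873}{56}\right) + 2688\right) + 4374 = \left(\left(-3 + \frac{24365}{8}\right) + 2688\right) + 4374 = \left(\frac{24341}{8} + 2688\right) + 4374 = \frac{45845}{8} + 4374 = \frac{80837}{8}$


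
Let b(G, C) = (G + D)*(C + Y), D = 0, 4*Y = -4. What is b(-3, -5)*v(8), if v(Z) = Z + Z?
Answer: 288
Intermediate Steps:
Y = -1 (Y = (¼)*(-4) = -1)
v(Z) = 2*Z
b(G, C) = G*(-1 + C) (b(G, C) = (G + 0)*(C - 1) = G*(-1 + C))
b(-3, -5)*v(8) = (-3*(-1 - 5))*(2*8) = -3*(-6)*16 = 18*16 = 288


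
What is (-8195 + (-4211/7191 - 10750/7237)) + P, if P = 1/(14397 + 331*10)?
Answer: -7553557565087387/921494714769 ≈ -8197.1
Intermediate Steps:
P = 1/17707 (P = 1/(14397 + 3310) = 1/17707 ≈ 5.6475e-5)
(-8195 + (-4211/7191 - 10750/7237)) + P = (-8195 + (-4211/7191 - 10750/7237)) + 1/17707 = (-8195 - 107778257/52041267) + 1/17707 = -426585961322/52041267 + 1/17707 = -7553557565087387/921494714769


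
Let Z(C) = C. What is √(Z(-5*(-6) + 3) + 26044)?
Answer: √26077 ≈ 161.48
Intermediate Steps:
√(Z(-5*(-6) + 3) + 26044) = √((-5*(-6) + 3) + 26044) = √((30 + 3) + 26044) = √(33 + 26044) = √26077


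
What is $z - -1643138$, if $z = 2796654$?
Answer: $4439792$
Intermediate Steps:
$z - -1643138 = 2796654 - -1643138 = 2796654 + 1643138 = 4439792$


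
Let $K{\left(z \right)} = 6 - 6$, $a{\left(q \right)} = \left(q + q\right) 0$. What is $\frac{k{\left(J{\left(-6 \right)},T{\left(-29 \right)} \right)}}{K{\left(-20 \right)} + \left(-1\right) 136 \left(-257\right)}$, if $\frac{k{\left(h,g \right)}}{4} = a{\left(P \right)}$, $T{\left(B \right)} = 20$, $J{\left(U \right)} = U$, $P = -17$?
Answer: $0$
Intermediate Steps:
$a{\left(q \right)} = 0$ ($a{\left(q \right)} = 2 q 0 = 0$)
$K{\left(z \right)} = 0$ ($K{\left(z \right)} = 6 - 6 = 0$)
$k{\left(h,g \right)} = 0$ ($k{\left(h,g \right)} = 4 \cdot 0 = 0$)
$\frac{k{\left(J{\left(-6 \right)},T{\left(-29 \right)} \right)}}{K{\left(-20 \right)} + \left(-1\right) 136 \left(-257\right)} = \frac{0}{0 + \left(-1\right) 136 \left(-257\right)} = \frac{0}{0 - -34952} = \frac{0}{0 + 34952} = \frac{0}{34952} = 0 \cdot \frac{1}{34952} = 0$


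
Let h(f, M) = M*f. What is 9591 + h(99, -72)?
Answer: 2463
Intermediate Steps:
9591 + h(99, -72) = 9591 - 72*99 = 9591 - 7128 = 2463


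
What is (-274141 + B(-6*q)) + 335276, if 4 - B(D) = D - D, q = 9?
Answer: 61139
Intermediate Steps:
B(D) = 4 (B(D) = 4 - (D - D) = 4 - 1*0 = 4 + 0 = 4)
(-274141 + B(-6*q)) + 335276 = (-274141 + 4) + 335276 = -274137 + 335276 = 61139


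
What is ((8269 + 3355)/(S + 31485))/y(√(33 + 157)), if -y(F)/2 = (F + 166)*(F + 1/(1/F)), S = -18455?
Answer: 1453/178289490 - 120599*√190/16937501550 ≈ -8.9996e-5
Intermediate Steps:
y(F) = -4*F*(166 + F) (y(F) = -2*(F + 166)*(F + 1/(1/F)) = -2*(166 + F)*(F + F) = -2*(166 + F)*2*F = -4*F*(166 + F))
((8269 + 3355)/(S + 31485))/y(√(33 + 157)) = ((8269 + 3355)/(-18455 + 31485))/((-4*√(33 + 157)*(166 + √(33 + 157)))) = (11624/13030)/((-4*√190*(166 + √190))) = (11624*(1/13030))*(-√190/(760*(166 + √190))) = 5812*(-√190/(760*(166 + √190)))/6515 = -1453*√190/(1237850*(166 + √190))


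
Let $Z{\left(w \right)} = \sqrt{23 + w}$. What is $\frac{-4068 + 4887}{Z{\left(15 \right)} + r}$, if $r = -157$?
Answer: $- \frac{128583}{24611} - \frac{819 \sqrt{38}}{24611} \approx -5.4298$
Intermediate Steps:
$\frac{-4068 + 4887}{Z{\left(15 \right)} + r} = \frac{-4068 + 4887}{\sqrt{23 + 15} - 157} = \frac{819}{\sqrt{38} - 157} = \frac{819}{-157 + \sqrt{38}}$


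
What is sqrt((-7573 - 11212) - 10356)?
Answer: I*sqrt(29141) ≈ 170.71*I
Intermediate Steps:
sqrt((-7573 - 11212) - 10356) = sqrt(-18785 - 10356) = sqrt(-29141) = I*sqrt(29141)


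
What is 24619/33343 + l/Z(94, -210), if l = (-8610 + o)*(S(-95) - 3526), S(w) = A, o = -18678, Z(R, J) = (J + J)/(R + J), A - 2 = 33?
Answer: 30704567404457/1167005 ≈ 2.6311e+7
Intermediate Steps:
A = 35 (A = 2 + 33 = 35)
Z(R, J) = 2*J/(J + R) (Z(R, J) = (2*J)/(J + R) = 2*J/(J + R))
S(w) = 35
l = 95262408 (l = (-8610 - 18678)*(35 - 3526) = -27288*(-3491) = 95262408)
24619/33343 + l/Z(94, -210) = 24619/33343 + 95262408/((2*(-210)/(-210 + 94))) = 24619*(1/33343) + 95262408/((2*(-210)/(-116))) = 24619/33343 + 95262408/((2*(-210)*(-1/116))) = 24619/33343 + 95262408/(105/29) = 24619/33343 + 95262408*(29/105) = 24619/33343 + 920869944/35 = 30704567404457/1167005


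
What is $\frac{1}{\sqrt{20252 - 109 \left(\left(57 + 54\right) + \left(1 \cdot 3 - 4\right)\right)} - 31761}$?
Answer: $- \frac{3529}{112083651} - \frac{\sqrt{102}}{112083651} \approx -3.1576 \cdot 10^{-5}$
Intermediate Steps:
$\frac{1}{\sqrt{20252 - 109 \left(\left(57 + 54\right) + \left(1 \cdot 3 - 4\right)\right)} - 31761} = \frac{1}{\sqrt{20252 - 109 \left(111 + \left(3 - 4\right)\right)} - 31761} = \frac{1}{\sqrt{20252 - 109 \left(111 - 1\right)} - 31761} = \frac{1}{\sqrt{20252 - 11990} - 31761} = \frac{1}{\sqrt{8262} - 31761} = \frac{1}{9 \sqrt{102} - 31761} = \frac{1}{-31761 + 9 \sqrt{102}}$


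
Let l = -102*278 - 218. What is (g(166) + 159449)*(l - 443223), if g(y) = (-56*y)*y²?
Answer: 120780563715219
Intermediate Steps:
l = -28574 (l = -28356 - 218 = -28574)
g(y) = -56*y³
(g(166) + 159449)*(l - 443223) = (-56*166³ + 159449)*(-28574 - 443223) = (-56*4574296 + 159449)*(-471797) = (-256160576 + 159449)*(-471797) = -256001127*(-471797) = 120780563715219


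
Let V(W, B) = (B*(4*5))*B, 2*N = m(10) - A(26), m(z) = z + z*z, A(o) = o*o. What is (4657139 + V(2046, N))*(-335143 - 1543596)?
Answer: -11758875223141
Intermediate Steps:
A(o) = o²
m(z) = z + z²
N = -283 (N = (10*(1 + 10) - 1*26²)/2 = (10*11 - 1*676)/2 = (110 - 676)/2 = (½)*(-566) = -283)
V(W, B) = 20*B² (V(W, B) = (B*20)*B = (20*B)*B = 20*B²)
(4657139 + V(2046, N))*(-335143 - 1543596) = (4657139 + 20*(-283)²)*(-335143 - 1543596) = (4657139 + 20*80089)*(-1878739) = (4657139 + 1601780)*(-1878739) = 6258919*(-1878739) = -11758875223141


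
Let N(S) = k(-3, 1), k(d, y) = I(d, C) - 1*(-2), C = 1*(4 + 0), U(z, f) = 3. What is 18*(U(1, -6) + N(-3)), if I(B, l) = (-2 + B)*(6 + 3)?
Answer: -720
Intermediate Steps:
C = 4 (C = 1*4 = 4)
I(B, l) = -18 + 9*B (I(B, l) = (-2 + B)*9 = -18 + 9*B)
k(d, y) = -16 + 9*d (k(d, y) = (-18 + 9*d) - 1*(-2) = (-18 + 9*d) + 2 = -16 + 9*d)
N(S) = -43 (N(S) = -16 + 9*(-3) = -16 - 27 = -43)
18*(U(1, -6) + N(-3)) = 18*(3 - 43) = 18*(-40) = -720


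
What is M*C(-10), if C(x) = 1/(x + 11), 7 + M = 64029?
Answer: 64022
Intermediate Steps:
M = 64022 (M = -7 + 64029 = 64022)
C(x) = 1/(11 + x)
M*C(-10) = 64022/(11 - 10) = 64022/1 = 64022*1 = 64022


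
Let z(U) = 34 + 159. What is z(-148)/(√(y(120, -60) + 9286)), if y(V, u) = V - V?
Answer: 193*√9286/9286 ≈ 2.0028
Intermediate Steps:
y(V, u) = 0
z(U) = 193
z(-148)/(√(y(120, -60) + 9286)) = 193/(√(0 + 9286)) = 193/(√9286) = 193*(√9286/9286) = 193*√9286/9286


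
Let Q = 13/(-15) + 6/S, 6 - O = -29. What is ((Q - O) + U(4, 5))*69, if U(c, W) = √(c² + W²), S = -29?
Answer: -360916/145 + 69*√41 ≈ -2047.3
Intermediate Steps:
O = 35 (O = 6 - 1*(-29) = 6 + 29 = 35)
Q = -467/435 (Q = 13/(-15) + 6/(-29) = 13*(-1/15) + 6*(-1/29) = -13/15 - 6/29 = -467/435 ≈ -1.0736)
U(c, W) = √(W² + c²)
((Q - O) + U(4, 5))*69 = ((-467/435 - 1*35) + √(5² + 4²))*69 = ((-467/435 - 35) + √(25 + 16))*69 = (-15692/435 + √41)*69 = -360916/145 + 69*√41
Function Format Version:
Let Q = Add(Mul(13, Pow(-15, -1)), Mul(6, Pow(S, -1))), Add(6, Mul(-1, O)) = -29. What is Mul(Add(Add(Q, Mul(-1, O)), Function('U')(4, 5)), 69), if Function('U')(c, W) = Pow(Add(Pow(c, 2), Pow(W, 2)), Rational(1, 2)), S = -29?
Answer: Add(Rational(-360916, 145), Mul(69, Pow(41, Rational(1, 2)))) ≈ -2047.3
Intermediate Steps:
O = 35 (O = Add(6, Mul(-1, -29)) = Add(6, 29) = 35)
Q = Rational(-467, 435) (Q = Add(Mul(13, Pow(-15, -1)), Mul(6, Pow(-29, -1))) = Add(Mul(13, Rational(-1, 15)), Mul(6, Rational(-1, 29))) = Add(Rational(-13, 15), Rational(-6, 29)) = Rational(-467, 435) ≈ -1.0736)
Function('U')(c, W) = Pow(Add(Pow(W, 2), Pow(c, 2)), Rational(1, 2))
Mul(Add(Add(Q, Mul(-1, O)), Function('U')(4, 5)), 69) = Mul(Add(Add(Rational(-467, 435), Mul(-1, 35)), Pow(Add(Pow(5, 2), Pow(4, 2)), Rational(1, 2))), 69) = Mul(Add(Add(Rational(-467, 435), -35), Pow(Add(25, 16), Rational(1, 2))), 69) = Mul(Add(Rational(-15692, 435), Pow(41, Rational(1, 2))), 69) = Add(Rational(-360916, 145), Mul(69, Pow(41, Rational(1, 2))))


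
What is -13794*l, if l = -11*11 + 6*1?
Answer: 1586310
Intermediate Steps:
l = -115 (l = -121 + 6 = -115)
-13794*l = -13794*(-115) = 1586310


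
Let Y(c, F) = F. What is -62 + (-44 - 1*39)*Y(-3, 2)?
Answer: -228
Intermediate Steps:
-62 + (-44 - 1*39)*Y(-3, 2) = -62 + (-44 - 1*39)*2 = -62 + (-44 - 39)*2 = -62 - 83*2 = -62 - 166 = -228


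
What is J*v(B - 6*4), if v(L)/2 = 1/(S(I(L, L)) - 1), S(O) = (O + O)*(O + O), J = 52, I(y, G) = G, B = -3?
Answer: 104/2915 ≈ 0.035678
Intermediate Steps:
S(O) = 4*O**2 (S(O) = (2*O)*(2*O) = 4*O**2)
v(L) = 2/(-1 + 4*L**2) (v(L) = 2/(4*L**2 - 1) = 2/(-1 + 4*L**2))
J*v(B - 6*4) = 52*(2/(-1 + 4*(-3 - 6*4)**2)) = 52*(2/(-1 + 4*(-3 - 1*24)**2)) = 52*(2/(-1 + 4*(-3 - 24)**2)) = 52*(2/(-1 + 4*(-27)**2)) = 52*(2/(-1 + 4*729)) = 52*(2/(-1 + 2916)) = 52*(2/2915) = 104/2915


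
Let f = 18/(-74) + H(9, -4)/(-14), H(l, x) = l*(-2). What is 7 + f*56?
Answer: 2419/37 ≈ 65.378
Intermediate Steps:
H(l, x) = -2*l
f = 270/259 (f = 18/(-74) - 2*9/(-14) = 18*(-1/74) - 18*(-1/14) = -9/37 + 9/7 = 270/259 ≈ 1.0425)
7 + f*56 = 7 + (270/259)*56 = 7 + 2160/37 = 2419/37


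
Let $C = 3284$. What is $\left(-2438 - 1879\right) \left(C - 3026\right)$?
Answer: $-1113786$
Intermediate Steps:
$\left(-2438 - 1879\right) \left(C - 3026\right) = \left(-2438 - 1879\right) \left(3284 - 3026\right) = \left(-4317\right) 258 = -1113786$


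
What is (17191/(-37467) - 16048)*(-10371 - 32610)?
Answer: 8614647545489/12489 ≈ 6.8978e+8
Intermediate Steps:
(17191/(-37467) - 16048)*(-10371 - 32610) = (17191*(-1/37467) - 16048)*(-42981) = (-17191/37467 - 16048)*(-42981) = -601287607/37467*(-42981) = 8614647545489/12489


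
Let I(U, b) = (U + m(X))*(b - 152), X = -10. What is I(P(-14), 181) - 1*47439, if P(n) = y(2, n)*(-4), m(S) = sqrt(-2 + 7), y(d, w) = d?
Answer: -47671 + 29*sqrt(5) ≈ -47606.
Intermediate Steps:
m(S) = sqrt(5)
P(n) = -8 (P(n) = 2*(-4) = -8)
I(U, b) = (-152 + b)*(U + sqrt(5)) (I(U, b) = (U + sqrt(5))*(b - 152) = (U + sqrt(5))*(-152 + b) = (-152 + b)*(U + sqrt(5)))
I(P(-14), 181) - 1*47439 = (-152*(-8) - 152*sqrt(5) - 8*181 + 181*sqrt(5)) - 1*47439 = (1216 - 152*sqrt(5) - 1448 + 181*sqrt(5)) - 47439 = (-232 + 29*sqrt(5)) - 47439 = -47671 + 29*sqrt(5)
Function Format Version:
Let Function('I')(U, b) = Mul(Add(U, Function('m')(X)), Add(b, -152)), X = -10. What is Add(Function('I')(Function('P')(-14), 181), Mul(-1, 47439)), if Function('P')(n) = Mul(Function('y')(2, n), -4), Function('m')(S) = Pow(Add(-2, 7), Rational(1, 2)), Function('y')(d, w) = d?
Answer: Add(-47671, Mul(29, Pow(5, Rational(1, 2)))) ≈ -47606.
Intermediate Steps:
Function('m')(S) = Pow(5, Rational(1, 2))
Function('P')(n) = -8 (Function('P')(n) = Mul(2, -4) = -8)
Function('I')(U, b) = Mul(Add(-152, b), Add(U, Pow(5, Rational(1, 2)))) (Function('I')(U, b) = Mul(Add(U, Pow(5, Rational(1, 2))), Add(b, -152)) = Mul(Add(U, Pow(5, Rational(1, 2))), Add(-152, b)) = Mul(Add(-152, b), Add(U, Pow(5, Rational(1, 2)))))
Add(Function('I')(Function('P')(-14), 181), Mul(-1, 47439)) = Add(Add(Mul(-152, -8), Mul(-152, Pow(5, Rational(1, 2))), Mul(-8, 181), Mul(181, Pow(5, Rational(1, 2)))), Mul(-1, 47439)) = Add(Add(1216, Mul(-152, Pow(5, Rational(1, 2))), -1448, Mul(181, Pow(5, Rational(1, 2)))), -47439) = Add(Add(-232, Mul(29, Pow(5, Rational(1, 2)))), -47439) = Add(-47671, Mul(29, Pow(5, Rational(1, 2))))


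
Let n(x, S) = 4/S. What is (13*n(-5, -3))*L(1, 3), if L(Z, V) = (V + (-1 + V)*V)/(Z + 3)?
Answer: -39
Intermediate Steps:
L(Z, V) = (V + V*(-1 + V))/(3 + Z)
(13*n(-5, -3))*L(1, 3) = (13*(4/(-3)))*(3²/(3 + 1)) = (13*(4*(-⅓)))*(9/4) = (13*(-4/3))*(9*(¼)) = -52/3*9/4 = -39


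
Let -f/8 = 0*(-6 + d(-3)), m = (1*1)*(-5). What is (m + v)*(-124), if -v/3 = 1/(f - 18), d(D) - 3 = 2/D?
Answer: 1798/3 ≈ 599.33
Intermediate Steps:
m = -5 (m = 1*(-5) = -5)
d(D) = 3 + 2/D
f = 0 (f = -0*(-6 + (3 + 2/(-3))) = -0*(-6 + (3 + 2*(-⅓))) = -0*(-6 + (3 - ⅔)) = -0*(-6 + 7/3) = -0*(-11)/3 = -8*0 = 0)
v = ⅙ (v = -3/(0 - 18) = -3/(-18) = -3*(-1/18) = ⅙ ≈ 0.16667)
(m + v)*(-124) = (-5 + ⅙)*(-124) = -29/6*(-124) = 1798/3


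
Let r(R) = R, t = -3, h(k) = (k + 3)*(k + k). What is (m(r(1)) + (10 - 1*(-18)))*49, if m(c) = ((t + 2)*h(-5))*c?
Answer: 392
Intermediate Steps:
h(k) = 2*k*(3 + k) (h(k) = (3 + k)*(2*k) = 2*k*(3 + k))
m(c) = -20*c (m(c) = ((-3 + 2)*(2*(-5)*(3 - 5)))*c = (-2*(-5)*(-2))*c = (-1*20)*c = -20*c)
(m(r(1)) + (10 - 1*(-18)))*49 = (-20*1 + (10 - 1*(-18)))*49 = (-20 + (10 + 18))*49 = (-20 + 28)*49 = 8*49 = 392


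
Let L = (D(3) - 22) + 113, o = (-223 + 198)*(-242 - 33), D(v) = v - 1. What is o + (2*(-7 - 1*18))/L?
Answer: 639325/93 ≈ 6874.5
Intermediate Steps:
D(v) = -1 + v
o = 6875 (o = -25*(-275) = 6875)
L = 93 (L = ((-1 + 3) - 22) + 113 = (2 - 22) + 113 = -20 + 113 = 93)
o + (2*(-7 - 1*18))/L = 6875 + (2*(-7 - 1*18))/93 = 6875 + (2*(-7 - 18))*(1/93) = 6875 + (2*(-25))*(1/93) = 6875 - 50*1/93 = 6875 - 50/93 = 639325/93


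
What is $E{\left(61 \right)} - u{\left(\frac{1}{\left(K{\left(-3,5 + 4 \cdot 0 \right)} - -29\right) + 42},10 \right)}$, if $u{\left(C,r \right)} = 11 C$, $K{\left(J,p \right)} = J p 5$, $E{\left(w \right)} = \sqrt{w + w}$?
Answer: $\frac{11}{4} + \sqrt{122} \approx 13.795$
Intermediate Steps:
$E{\left(w \right)} = \sqrt{2} \sqrt{w}$ ($E{\left(w \right)} = \sqrt{2 w} = \sqrt{2} \sqrt{w}$)
$K{\left(J,p \right)} = 5 J p$
$E{\left(61 \right)} - u{\left(\frac{1}{\left(K{\left(-3,5 + 4 \cdot 0 \right)} - -29\right) + 42},10 \right)} = \sqrt{2} \sqrt{61} - \frac{11}{\left(5 \left(-3\right) \left(5 + 4 \cdot 0\right) - -29\right) + 42} = \sqrt{122} - \frac{11}{\left(5 \left(-3\right) \left(5 + 0\right) + 29\right) + 42} = \sqrt{122} - \frac{11}{\left(5 \left(-3\right) 5 + 29\right) + 42} = \sqrt{122} - \frac{11}{\left(-75 + 29\right) + 42} = \sqrt{122} - \frac{11}{-46 + 42} = \sqrt{122} - \frac{11}{-4} = \sqrt{122} - 11 \left(- \frac{1}{4}\right) = \sqrt{122} - - \frac{11}{4} = \sqrt{122} + \frac{11}{4} = \frac{11}{4} + \sqrt{122}$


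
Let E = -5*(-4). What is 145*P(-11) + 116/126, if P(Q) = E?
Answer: 182758/63 ≈ 2900.9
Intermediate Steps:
E = 20
P(Q) = 20
145*P(-11) + 116/126 = 145*20 + 116/126 = 2900 + 116*(1/126) = 2900 + 58/63 = 182758/63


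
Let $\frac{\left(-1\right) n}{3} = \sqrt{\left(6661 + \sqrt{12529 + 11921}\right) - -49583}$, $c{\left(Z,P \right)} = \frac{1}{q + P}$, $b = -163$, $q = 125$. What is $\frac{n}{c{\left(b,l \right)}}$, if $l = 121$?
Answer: $- 738 \sqrt{56244 + 5 \sqrt{978}} \approx -1.7527 \cdot 10^{5}$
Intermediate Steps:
$c{\left(Z,P \right)} = \frac{1}{125 + P}$
$n = - 3 \sqrt{56244 + 5 \sqrt{978}}$ ($n = - 3 \sqrt{\left(6661 + \sqrt{12529 + 11921}\right) - -49583} = - 3 \sqrt{\left(6661 + \sqrt{24450}\right) + 49583} = - 3 \sqrt{\left(6661 + 5 \sqrt{978}\right) + 49583} = - 3 \sqrt{56244 + 5 \sqrt{978}} \approx -712.46$)
$\frac{n}{c{\left(b,l \right)}} = \frac{\left(-3\right) \sqrt{56244 + 5 \sqrt{978}}}{\frac{1}{125 + 121}} = \frac{\left(-3\right) \sqrt{56244 + 5 \sqrt{978}}}{\frac{1}{246}} = - 3 \sqrt{56244 + 5 \sqrt{978}} \frac{1}{\frac{1}{246}} = - 3 \sqrt{56244 + 5 \sqrt{978}} \cdot 246 = - 738 \sqrt{56244 + 5 \sqrt{978}}$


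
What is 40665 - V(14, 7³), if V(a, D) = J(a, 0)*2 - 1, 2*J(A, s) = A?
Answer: 40652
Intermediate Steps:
J(A, s) = A/2
V(a, D) = -1 + a (V(a, D) = (a/2)*2 - 1 = a - 1 = -1 + a)
40665 - V(14, 7³) = 40665 - (-1 + 14) = 40665 - 1*13 = 40665 - 13 = 40652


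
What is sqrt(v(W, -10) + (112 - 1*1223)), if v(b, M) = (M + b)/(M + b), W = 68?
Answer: I*sqrt(1110) ≈ 33.317*I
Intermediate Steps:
v(b, M) = 1
sqrt(v(W, -10) + (112 - 1*1223)) = sqrt(1 + (112 - 1*1223)) = sqrt(1 + (112 - 1223)) = sqrt(1 - 1111) = sqrt(-1110) = I*sqrt(1110)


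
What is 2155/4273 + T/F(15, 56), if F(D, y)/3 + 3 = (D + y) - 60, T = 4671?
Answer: 6670301/34184 ≈ 195.13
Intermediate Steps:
F(D, y) = -189 + 3*D + 3*y (F(D, y) = -9 + 3*((D + y) - 60) = -9 + 3*(-60 + D + y) = -9 + (-180 + 3*D + 3*y) = -189 + 3*D + 3*y)
2155/4273 + T/F(15, 56) = 2155/4273 + 4671/(-189 + 3*15 + 3*56) = 2155*(1/4273) + 4671/(-189 + 45 + 168) = 2155/4273 + 4671/24 = 2155/4273 + 4671*(1/24) = 2155/4273 + 1557/8 = 6670301/34184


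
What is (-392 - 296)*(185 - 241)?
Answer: 38528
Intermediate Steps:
(-392 - 296)*(185 - 241) = -688*(-56) = 38528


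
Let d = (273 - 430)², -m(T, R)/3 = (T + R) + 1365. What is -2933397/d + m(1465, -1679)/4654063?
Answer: -13652299555008/114717998887 ≈ -119.01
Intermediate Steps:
m(T, R) = -4095 - 3*R - 3*T (m(T, R) = -3*((T + R) + 1365) = -3*((R + T) + 1365) = -3*(1365 + R + T) = -4095 - 3*R - 3*T)
d = 24649 (d = (-157)² = 24649)
-2933397/d + m(1465, -1679)/4654063 = -2933397/24649 + (-4095 - 3*(-1679) - 3*1465)/4654063 = -2933397*1/24649 + (-4095 + 5037 - 4395)*(1/4654063) = -2933397/24649 - 3453*1/4654063 = -2933397/24649 - 3453/4654063 = -13652299555008/114717998887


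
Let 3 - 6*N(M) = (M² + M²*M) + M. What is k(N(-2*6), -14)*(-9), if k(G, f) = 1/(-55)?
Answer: 9/55 ≈ 0.16364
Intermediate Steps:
N(M) = ½ - M/6 - M²/6 - M³/6 (N(M) = ½ - ((M² + M²*M) + M)/6 = ½ - ((M² + M³) + M)/6 = ½ - (M + M² + M³)/6 = ½ + (-M/6 - M²/6 - M³/6) = ½ - M/6 - M²/6 - M³/6)
k(G, f) = -1/55
k(N(-2*6), -14)*(-9) = -1/55*(-9) = 9/55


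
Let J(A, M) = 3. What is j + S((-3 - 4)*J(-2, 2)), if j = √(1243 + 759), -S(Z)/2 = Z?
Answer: 42 + √2002 ≈ 86.744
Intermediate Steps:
S(Z) = -2*Z
j = √2002 ≈ 44.744
j + S((-3 - 4)*J(-2, 2)) = √2002 - 2*(-3 - 4)*3 = √2002 - (-14)*3 = √2002 - 2*(-21) = √2002 + 42 = 42 + √2002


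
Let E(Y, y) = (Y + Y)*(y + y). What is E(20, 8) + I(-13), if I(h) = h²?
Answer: 809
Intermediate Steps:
E(Y, y) = 4*Y*y (E(Y, y) = (2*Y)*(2*y) = 4*Y*y)
E(20, 8) + I(-13) = 4*20*8 + (-13)² = 640 + 169 = 809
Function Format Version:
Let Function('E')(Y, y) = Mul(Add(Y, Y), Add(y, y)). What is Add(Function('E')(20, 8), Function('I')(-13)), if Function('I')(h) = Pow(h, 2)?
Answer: 809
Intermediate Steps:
Function('E')(Y, y) = Mul(4, Y, y) (Function('E')(Y, y) = Mul(Mul(2, Y), Mul(2, y)) = Mul(4, Y, y))
Add(Function('E')(20, 8), Function('I')(-13)) = Add(Mul(4, 20, 8), Pow(-13, 2)) = Add(640, 169) = 809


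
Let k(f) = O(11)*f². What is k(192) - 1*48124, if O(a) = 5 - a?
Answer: -269308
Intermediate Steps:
k(f) = -6*f² (k(f) = (5 - 1*11)*f² = (5 - 11)*f² = -6*f²)
k(192) - 1*48124 = -6*192² - 1*48124 = -6*36864 - 48124 = -221184 - 48124 = -269308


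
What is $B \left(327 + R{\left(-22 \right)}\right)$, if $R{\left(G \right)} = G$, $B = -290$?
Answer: $-88450$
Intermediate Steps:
$B \left(327 + R{\left(-22 \right)}\right) = - 290 \left(327 - 22\right) = \left(-290\right) 305 = -88450$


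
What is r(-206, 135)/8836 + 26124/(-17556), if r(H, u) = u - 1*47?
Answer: -682401/461681 ≈ -1.4781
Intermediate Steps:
r(H, u) = -47 + u (r(H, u) = u - 47 = -47 + u)
r(-206, 135)/8836 + 26124/(-17556) = (-47 + 135)/8836 + 26124/(-17556) = 88*(1/8836) + 26124*(-1/17556) = 22/2209 - 311/209 = -682401/461681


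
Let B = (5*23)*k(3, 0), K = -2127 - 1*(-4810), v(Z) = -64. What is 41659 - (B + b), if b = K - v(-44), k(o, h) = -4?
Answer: 39372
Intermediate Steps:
K = 2683 (K = -2127 + 4810 = 2683)
b = 2747 (b = 2683 - 1*(-64) = 2683 + 64 = 2747)
B = -460 (B = (5*23)*(-4) = 115*(-4) = -460)
41659 - (B + b) = 41659 - (-460 + 2747) = 41659 - 1*2287 = 41659 - 2287 = 39372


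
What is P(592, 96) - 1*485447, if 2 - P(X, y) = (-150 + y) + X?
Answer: -485983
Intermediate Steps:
P(X, y) = 152 - X - y (P(X, y) = 2 - ((-150 + y) + X) = 2 - (-150 + X + y) = 2 + (150 - X - y) = 152 - X - y)
P(592, 96) - 1*485447 = (152 - 1*592 - 1*96) - 1*485447 = (152 - 592 - 96) - 485447 = -536 - 485447 = -485983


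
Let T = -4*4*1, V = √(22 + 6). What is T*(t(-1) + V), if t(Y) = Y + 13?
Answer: -192 - 32*√7 ≈ -276.66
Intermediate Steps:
t(Y) = 13 + Y
V = 2*√7 (V = √28 = 2*√7 ≈ 5.2915)
T = -16 (T = -16*1 = -16)
T*(t(-1) + V) = -16*((13 - 1) + 2*√7) = -16*(12 + 2*√7) = -192 - 32*√7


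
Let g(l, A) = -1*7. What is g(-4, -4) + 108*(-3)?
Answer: -331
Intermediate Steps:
g(l, A) = -7
g(-4, -4) + 108*(-3) = -7 + 108*(-3) = -7 - 324 = -331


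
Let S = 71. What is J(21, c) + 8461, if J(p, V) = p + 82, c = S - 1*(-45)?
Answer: 8564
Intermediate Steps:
c = 116 (c = 71 - 1*(-45) = 71 + 45 = 116)
J(p, V) = 82 + p
J(21, c) + 8461 = (82 + 21) + 8461 = 103 + 8461 = 8564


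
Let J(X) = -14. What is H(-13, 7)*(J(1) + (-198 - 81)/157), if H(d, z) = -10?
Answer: 24770/157 ≈ 157.77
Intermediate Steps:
H(-13, 7)*(J(1) + (-198 - 81)/157) = -10*(-14 + (-198 - 81)/157) = -10*(-14 - 279*1/157) = -10*(-14 - 279/157) = -10*(-2477/157) = 24770/157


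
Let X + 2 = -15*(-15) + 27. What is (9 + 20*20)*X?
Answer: 102250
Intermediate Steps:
X = 250 (X = -2 + (-15*(-15) + 27) = -2 + (225 + 27) = -2 + 252 = 250)
(9 + 20*20)*X = (9 + 20*20)*250 = (9 + 400)*250 = 409*250 = 102250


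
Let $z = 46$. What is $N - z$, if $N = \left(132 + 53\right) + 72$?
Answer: $211$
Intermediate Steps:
$N = 257$ ($N = 185 + 72 = 257$)
$N - z = 257 - 46 = 211$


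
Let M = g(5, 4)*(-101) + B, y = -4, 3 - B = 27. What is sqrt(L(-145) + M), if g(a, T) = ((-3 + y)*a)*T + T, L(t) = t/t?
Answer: sqrt(13713) ≈ 117.10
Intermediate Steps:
B = -24 (B = 3 - 1*27 = 3 - 27 = -24)
L(t) = 1
g(a, T) = T - 7*T*a (g(a, T) = ((-3 - 4)*a)*T + T = (-7*a)*T + T = -7*T*a + T = T - 7*T*a)
M = 13712 (M = (4*(1 - 7*5))*(-101) - 24 = (4*(1 - 35))*(-101) - 24 = (4*(-34))*(-101) - 24 = -136*(-101) - 24 = 13736 - 24 = 13712)
sqrt(L(-145) + M) = sqrt(1 + 13712) = sqrt(13713)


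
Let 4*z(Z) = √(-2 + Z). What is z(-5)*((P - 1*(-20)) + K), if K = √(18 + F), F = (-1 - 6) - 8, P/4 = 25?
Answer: I*√7*(120 + √3)/4 ≈ 80.518*I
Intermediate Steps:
P = 100 (P = 4*25 = 100)
F = -15 (F = -7 - 8 = -15)
K = √3 (K = √(18 - 15) = √3 ≈ 1.7320)
z(Z) = √(-2 + Z)/4
z(-5)*((P - 1*(-20)) + K) = (√(-2 - 5)/4)*((100 - 1*(-20)) + √3) = (√(-7)/4)*((100 + 20) + √3) = ((I*√7)/4)*(120 + √3) = (I*√7/4)*(120 + √3) = I*√7*(120 + √3)/4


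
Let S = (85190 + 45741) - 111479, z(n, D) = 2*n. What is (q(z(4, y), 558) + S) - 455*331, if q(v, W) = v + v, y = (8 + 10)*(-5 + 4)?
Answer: -131137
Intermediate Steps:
y = -18 (y = 18*(-1) = -18)
S = 19452 (S = 130931 - 111479 = 19452)
q(v, W) = 2*v
(q(z(4, y), 558) + S) - 455*331 = (2*(2*4) + 19452) - 455*331 = (2*8 + 19452) - 150605 = (16 + 19452) - 150605 = 19468 - 150605 = -131137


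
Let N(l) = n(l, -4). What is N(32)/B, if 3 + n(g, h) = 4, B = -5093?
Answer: -1/5093 ≈ -0.00019635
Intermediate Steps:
n(g, h) = 1 (n(g, h) = -3 + 4 = 1)
N(l) = 1
N(32)/B = 1/(-5093) = 1*(-1/5093) = -1/5093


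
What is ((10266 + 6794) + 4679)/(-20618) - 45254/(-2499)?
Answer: 51689483/3030846 ≈ 17.054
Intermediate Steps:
((10266 + 6794) + 4679)/(-20618) - 45254/(-2499) = (17060 + 4679)*(-1/20618) - 45254*(-1/2499) = 21739*(-1/20618) + 2662/147 = -21739/20618 + 2662/147 = 51689483/3030846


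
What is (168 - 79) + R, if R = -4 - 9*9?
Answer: 4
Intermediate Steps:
R = -85 (R = -4 - 81 = -85)
(168 - 79) + R = (168 - 79) - 85 = 89 - 85 = 4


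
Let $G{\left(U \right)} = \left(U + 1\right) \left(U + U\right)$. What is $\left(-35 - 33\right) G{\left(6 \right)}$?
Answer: $-5712$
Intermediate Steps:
$G{\left(U \right)} = 2 U \left(1 + U\right)$ ($G{\left(U \right)} = \left(1 + U\right) 2 U = 2 U \left(1 + U\right)$)
$\left(-35 - 33\right) G{\left(6 \right)} = \left(-35 - 33\right) 2 \cdot 6 \left(1 + 6\right) = - 68 \cdot 2 \cdot 6 \cdot 7 = \left(-68\right) 84 = -5712$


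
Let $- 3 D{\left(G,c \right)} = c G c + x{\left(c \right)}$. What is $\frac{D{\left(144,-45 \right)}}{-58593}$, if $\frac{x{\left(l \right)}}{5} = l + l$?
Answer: $\frac{32350}{19531} \approx 1.6563$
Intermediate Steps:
$x{\left(l \right)} = 10 l$ ($x{\left(l \right)} = 5 \left(l + l\right) = 5 \cdot 2 l = 10 l$)
$D{\left(G,c \right)} = - \frac{10 c}{3} - \frac{G c^{2}}{3}$ ($D{\left(G,c \right)} = - \frac{c G c + 10 c}{3} = - \frac{G c c + 10 c}{3} = - \frac{G c^{2} + 10 c}{3} = - \frac{10 c + G c^{2}}{3} = - \frac{10 c}{3} - \frac{G c^{2}}{3}$)
$\frac{D{\left(144,-45 \right)}}{-58593} = \frac{\frac{1}{3} \left(-45\right) \left(-10 - 144 \left(-45\right)\right)}{-58593} = \frac{1}{3} \left(-45\right) \left(-10 + 6480\right) \left(- \frac{1}{58593}\right) = \frac{1}{3} \left(-45\right) 6470 \left(- \frac{1}{58593}\right) = \left(-97050\right) \left(- \frac{1}{58593}\right) = \frac{32350}{19531}$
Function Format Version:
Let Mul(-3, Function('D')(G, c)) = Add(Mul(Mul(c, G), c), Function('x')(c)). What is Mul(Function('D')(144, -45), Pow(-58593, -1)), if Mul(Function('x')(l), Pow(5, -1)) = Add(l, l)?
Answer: Rational(32350, 19531) ≈ 1.6563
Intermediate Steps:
Function('x')(l) = Mul(10, l) (Function('x')(l) = Mul(5, Add(l, l)) = Mul(5, Mul(2, l)) = Mul(10, l))
Function('D')(G, c) = Add(Mul(Rational(-10, 3), c), Mul(Rational(-1, 3), G, Pow(c, 2))) (Function('D')(G, c) = Mul(Rational(-1, 3), Add(Mul(Mul(c, G), c), Mul(10, c))) = Mul(Rational(-1, 3), Add(Mul(Mul(G, c), c), Mul(10, c))) = Mul(Rational(-1, 3), Add(Mul(G, Pow(c, 2)), Mul(10, c))) = Mul(Rational(-1, 3), Add(Mul(10, c), Mul(G, Pow(c, 2)))) = Add(Mul(Rational(-10, 3), c), Mul(Rational(-1, 3), G, Pow(c, 2))))
Mul(Function('D')(144, -45), Pow(-58593, -1)) = Mul(Mul(Rational(1, 3), -45, Add(-10, Mul(-1, 144, -45))), Pow(-58593, -1)) = Mul(Mul(Rational(1, 3), -45, Add(-10, 6480)), Rational(-1, 58593)) = Mul(Mul(Rational(1, 3), -45, 6470), Rational(-1, 58593)) = Mul(-97050, Rational(-1, 58593)) = Rational(32350, 19531)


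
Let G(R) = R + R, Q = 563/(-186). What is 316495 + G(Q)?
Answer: 29433472/93 ≈ 3.1649e+5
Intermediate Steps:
Q = -563/186 (Q = 563*(-1/186) = -563/186 ≈ -3.0269)
G(R) = 2*R
316495 + G(Q) = 316495 + 2*(-563/186) = 316495 - 563/93 = 29433472/93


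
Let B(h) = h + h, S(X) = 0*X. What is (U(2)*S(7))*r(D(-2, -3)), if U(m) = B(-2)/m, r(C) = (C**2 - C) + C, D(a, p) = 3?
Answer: 0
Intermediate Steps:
S(X) = 0
B(h) = 2*h
r(C) = C**2
U(m) = -4/m (U(m) = (2*(-2))/m = -4/m)
(U(2)*S(7))*r(D(-2, -3)) = (-4/2*0)*3**2 = (-4*1/2*0)*9 = -2*0*9 = 0*9 = 0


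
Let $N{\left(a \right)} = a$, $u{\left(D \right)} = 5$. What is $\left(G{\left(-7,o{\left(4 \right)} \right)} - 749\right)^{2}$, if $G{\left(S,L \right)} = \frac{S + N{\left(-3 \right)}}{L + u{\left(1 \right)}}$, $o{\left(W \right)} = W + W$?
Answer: $\frac{95004009}{169} \approx 5.6215 \cdot 10^{5}$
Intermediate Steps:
$o{\left(W \right)} = 2 W$
$G{\left(S,L \right)} = \frac{-3 + S}{5 + L}$ ($G{\left(S,L \right)} = \frac{S - 3}{L + 5} = \frac{-3 + S}{5 + L}$)
$\left(G{\left(-7,o{\left(4 \right)} \right)} - 749\right)^{2} = \left(\frac{-3 - 7}{5 + 2 \cdot 4} - 749\right)^{2} = \left(\frac{1}{5 + 8} \left(-10\right) - 749\right)^{2} = \left(\frac{1}{13} \left(-10\right) - 749\right)^{2} = \left(- \frac{10}{13} - 749\right)^{2} = \left(- \frac{9747}{13}\right)^{2} = \frac{95004009}{169}$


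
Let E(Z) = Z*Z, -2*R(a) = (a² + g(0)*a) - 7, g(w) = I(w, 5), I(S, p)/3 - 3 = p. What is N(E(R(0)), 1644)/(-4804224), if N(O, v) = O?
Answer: -49/19216896 ≈ -2.5498e-6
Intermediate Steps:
I(S, p) = 9 + 3*p
g(w) = 24 (g(w) = 9 + 3*5 = 9 + 15 = 24)
R(a) = 7/2 - 12*a - a²/2 (R(a) = -((a² + 24*a) - 7)/2 = -(-7 + a² + 24*a)/2 = 7/2 - 12*a - a²/2)
E(Z) = Z²
N(E(R(0)), 1644)/(-4804224) = (7/2 - 12*0 - ½*0²)²/(-4804224) = (7/2 + 0 - ½*0)²*(-1/4804224) = (7/2 + 0 + 0)²*(-1/4804224) = (7/2)²*(-1/4804224) = (49/4)*(-1/4804224) = -49/19216896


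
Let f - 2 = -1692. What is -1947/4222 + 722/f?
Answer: -3169357/3567590 ≈ -0.88837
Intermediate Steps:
f = -1690 (f = 2 - 1692 = -1690)
-1947/4222 + 722/f = -1947/4222 + 722/(-1690) = -1947*1/4222 + 722*(-1/1690) = -1947/4222 - 361/845 = -3169357/3567590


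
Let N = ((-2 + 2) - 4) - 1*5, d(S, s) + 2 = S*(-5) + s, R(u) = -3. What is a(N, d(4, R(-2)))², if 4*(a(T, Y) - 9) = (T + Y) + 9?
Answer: 121/16 ≈ 7.5625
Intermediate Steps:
d(S, s) = -2 + s - 5*S (d(S, s) = -2 + (S*(-5) + s) = -2 + (-5*S + s) = -2 + (s - 5*S) = -2 + s - 5*S)
N = -9 (N = (0 - 4) - 5 = -4 - 5 = -9)
a(T, Y) = 45/4 + T/4 + Y/4 (a(T, Y) = 9 + ((T + Y) + 9)/4 = 9 + (9 + T + Y)/4 = 9 + (9/4 + T/4 + Y/4) = 45/4 + T/4 + Y/4)
a(N, d(4, R(-2)))² = (45/4 + (¼)*(-9) + (-2 - 3 - 5*4)/4)² = (45/4 - 9/4 + (-2 - 3 - 20)/4)² = (45/4 - 9/4 + (¼)*(-25))² = (45/4 - 9/4 - 25/4)² = (11/4)² = 121/16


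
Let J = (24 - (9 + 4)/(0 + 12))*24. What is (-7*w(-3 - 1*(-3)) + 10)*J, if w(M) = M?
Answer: 5500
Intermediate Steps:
J = 550 (J = (24 - 13/12)*24 = (275/12)*24 = 550)
(-7*w(-3 - 1*(-3)) + 10)*J = (-7*(-3 - 1*(-3)) + 10)*550 = (-7*(-3 + 3) + 10)*550 = (-7*0 + 10)*550 = (0 + 10)*550 = 10*550 = 5500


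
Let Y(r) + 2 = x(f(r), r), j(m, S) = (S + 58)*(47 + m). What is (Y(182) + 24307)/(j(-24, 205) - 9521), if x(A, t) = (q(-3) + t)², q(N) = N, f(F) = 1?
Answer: -28173/1736 ≈ -16.229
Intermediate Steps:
j(m, S) = (47 + m)*(58 + S) (j(m, S) = (58 + S)*(47 + m) = (47 + m)*(58 + S))
x(A, t) = (-3 + t)²
Y(r) = -2 + (-3 + r)²
(Y(182) + 24307)/(j(-24, 205) - 9521) = ((-2 + (-3 + 182)²) + 24307)/((2726 + 47*205 + 58*(-24) + 205*(-24)) - 9521) = ((-2 + 179²) + 24307)/((2726 + 9635 - 1392 - 4920) - 9521) = ((-2 + 32041) + 24307)/(6049 - 9521) = (32039 + 24307)/(-3472) = 56346*(-1/3472) = -28173/1736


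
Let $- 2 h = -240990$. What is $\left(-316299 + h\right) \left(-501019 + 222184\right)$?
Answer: $54597008340$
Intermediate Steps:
$h = 120495$ ($h = \left(- \frac{1}{2}\right) \left(-240990\right) = 120495$)
$\left(-316299 + h\right) \left(-501019 + 222184\right) = \left(-316299 + 120495\right) \left(-501019 + 222184\right) = \left(-195804\right) \left(-278835\right) = 54597008340$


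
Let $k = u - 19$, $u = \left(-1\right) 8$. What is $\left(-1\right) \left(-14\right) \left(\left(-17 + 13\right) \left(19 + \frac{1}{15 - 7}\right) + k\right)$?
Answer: $-1449$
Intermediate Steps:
$u = -8$
$k = -27$ ($k = -8 - 19 = -27$)
$\left(-1\right) \left(-14\right) \left(\left(-17 + 13\right) \left(19 + \frac{1}{15 - 7}\right) + k\right) = \left(-1\right) \left(-14\right) \left(\left(-17 + 13\right) \left(19 + \frac{1}{15 - 7}\right) - 27\right) = 14 \left(- 4 \left(19 + \frac{1}{8}\right) - 27\right) = 14 \left(\left(-4\right) \frac{153}{8} - 27\right) = 14 \left(- \frac{153}{2} - 27\right) = 14 \left(- \frac{207}{2}\right) = -1449$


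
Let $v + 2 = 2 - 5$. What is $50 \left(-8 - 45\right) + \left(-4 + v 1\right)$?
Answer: $-2659$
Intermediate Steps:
$v = -5$ ($v = -2 + \left(2 - 5\right) = -2 - 3 = -5$)
$50 \left(-8 - 45\right) + \left(-4 + v 1\right) = 50 \left(-8 - 45\right) - 9 = 50 \left(-53\right) - 9 = -2650 - 9 = -2659$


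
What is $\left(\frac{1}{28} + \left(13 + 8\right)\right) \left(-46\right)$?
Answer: $- \frac{13547}{14} \approx -967.64$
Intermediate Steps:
$\left(\frac{1}{28} + \left(13 + 8\right)\right) \left(-46\right) = \left(\frac{1}{28} + 21\right) \left(-46\right) = \frac{589}{28} \left(-46\right) = - \frac{13547}{14}$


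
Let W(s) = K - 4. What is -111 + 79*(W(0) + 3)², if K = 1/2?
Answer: -365/4 ≈ -91.250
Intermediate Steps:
K = ½ (K = 1*(½) = ½ ≈ 0.50000)
W(s) = -7/2 (W(s) = ½ - 4 = -7/2)
-111 + 79*(W(0) + 3)² = -111 + 79*(-7/2 + 3)² = -111 + 79*(-½)² = -111 + 79*(¼) = -111 + 79/4 = -365/4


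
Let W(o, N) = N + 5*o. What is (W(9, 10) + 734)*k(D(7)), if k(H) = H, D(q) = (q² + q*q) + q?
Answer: 82845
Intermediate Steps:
D(q) = q + 2*q² (D(q) = (q² + q²) + q = 2*q² + q = q + 2*q²)
(W(9, 10) + 734)*k(D(7)) = ((10 + 5*9) + 734)*(7*(1 + 2*7)) = ((10 + 45) + 734)*(7*(1 + 14)) = (55 + 734)*(7*15) = 789*105 = 82845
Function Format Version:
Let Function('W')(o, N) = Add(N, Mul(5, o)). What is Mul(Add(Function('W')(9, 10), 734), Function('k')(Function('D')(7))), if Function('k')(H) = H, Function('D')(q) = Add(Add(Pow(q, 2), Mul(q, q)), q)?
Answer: 82845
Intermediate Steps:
Function('D')(q) = Add(q, Mul(2, Pow(q, 2))) (Function('D')(q) = Add(Add(Pow(q, 2), Pow(q, 2)), q) = Add(Mul(2, Pow(q, 2)), q) = Add(q, Mul(2, Pow(q, 2))))
Mul(Add(Function('W')(9, 10), 734), Function('k')(Function('D')(7))) = Mul(Add(Add(10, Mul(5, 9)), 734), Mul(7, Add(1, Mul(2, 7)))) = Mul(Add(Add(10, 45), 734), Mul(7, Add(1, 14))) = Mul(Add(55, 734), Mul(7, 15)) = Mul(789, 105) = 82845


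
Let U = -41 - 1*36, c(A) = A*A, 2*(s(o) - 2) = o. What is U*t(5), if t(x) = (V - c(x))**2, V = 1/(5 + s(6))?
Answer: -4774077/100 ≈ -47741.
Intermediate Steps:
s(o) = 2 + o/2
c(A) = A**2
U = -77 (U = -41 - 36 = -77)
V = 1/10 (V = 1/(5 + (2 + (1/2)*6)) = 1/(5 + (2 + 3)) = 1/(5 + 5) = 1/10 ≈ 0.10000)
t(x) = (1/10 - x**2)**2
U*t(5) = -77*(-1 + 10*5**2)**2/100 = -77*(-1 + 10*25)**2/100 = -77*(-1 + 250)**2/100 = -77*249**2/100 = -77*62001/100 = -4774077/100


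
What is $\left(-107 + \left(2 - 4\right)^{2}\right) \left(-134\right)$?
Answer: $13802$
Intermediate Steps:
$\left(-107 + \left(2 - 4\right)^{2}\right) \left(-134\right) = \left(-107 + \left(-2\right)^{2}\right) \left(-134\right) = \left(-107 + 4\right) \left(-134\right) = \left(-103\right) \left(-134\right) = 13802$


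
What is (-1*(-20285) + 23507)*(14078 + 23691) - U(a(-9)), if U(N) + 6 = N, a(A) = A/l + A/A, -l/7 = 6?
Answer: 23155720739/14 ≈ 1.6540e+9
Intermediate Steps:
l = -42 (l = -7*6 = -42)
a(A) = 1 - A/42 (a(A) = A/(-42) + A/A = A*(-1/42) + 1 = -A/42 + 1 = 1 - A/42)
U(N) = -6 + N
(-1*(-20285) + 23507)*(14078 + 23691) - U(a(-9)) = (-1*(-20285) + 23507)*(14078 + 23691) - (-6 + (1 - 1/42*(-9))) = (20285 + 23507)*37769 - (-6 + (1 + 3/14)) = 43792*37769 - (-6 + 17/14) = 1653980048 - 1*(-67/14) = 1653980048 + 67/14 = 23155720739/14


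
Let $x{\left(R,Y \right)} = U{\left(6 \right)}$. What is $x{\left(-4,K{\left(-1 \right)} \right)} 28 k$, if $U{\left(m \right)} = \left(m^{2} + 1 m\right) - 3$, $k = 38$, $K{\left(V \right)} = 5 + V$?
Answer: $41496$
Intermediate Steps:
$U{\left(m \right)} = -3 + m + m^{2}$ ($U{\left(m \right)} = \left(m^{2} + m\right) - 3 = \left(m + m^{2}\right) - 3 = -3 + m + m^{2}$)
$x{\left(R,Y \right)} = 39$ ($x{\left(R,Y \right)} = -3 + 6 + 6^{2} = -3 + 6 + 36 = 39$)
$x{\left(-4,K{\left(-1 \right)} \right)} 28 k = 39 \cdot 28 \cdot 38 = 1092 \cdot 38 = 41496$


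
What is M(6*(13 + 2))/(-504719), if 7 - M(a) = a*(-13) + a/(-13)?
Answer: -15391/6561347 ≈ -0.0023457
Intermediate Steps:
M(a) = 7 + 170*a/13 (M(a) = 7 - (a*(-13) + a/(-13)) = 7 - (-13*a + a*(-1/13)) = 7 - (-13*a - a/13) = 7 - (-170)*a/13 = 7 + 170*a/13)
M(6*(13 + 2))/(-504719) = (7 + 170*(6*(13 + 2))/13)/(-504719) = (7 + 170*(6*15)/13)*(-1/504719) = (7 + (170/13)*90)*(-1/504719) = (7 + 15300/13)*(-1/504719) = (15391/13)*(-1/504719) = -15391/6561347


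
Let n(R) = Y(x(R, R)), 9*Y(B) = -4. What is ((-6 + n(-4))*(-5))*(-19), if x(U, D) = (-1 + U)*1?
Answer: -5510/9 ≈ -612.22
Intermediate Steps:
x(U, D) = -1 + U
Y(B) = -4/9 (Y(B) = (⅑)*(-4) = -4/9)
n(R) = -4/9
((-6 + n(-4))*(-5))*(-19) = ((-6 - 4/9)*(-5))*(-19) = -58/9*(-5)*(-19) = (290/9)*(-19) = -5510/9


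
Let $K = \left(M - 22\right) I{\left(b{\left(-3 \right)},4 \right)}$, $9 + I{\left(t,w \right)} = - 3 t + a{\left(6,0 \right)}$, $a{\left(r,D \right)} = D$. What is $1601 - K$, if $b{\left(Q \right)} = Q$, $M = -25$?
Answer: $1601$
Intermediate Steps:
$I{\left(t,w \right)} = -9 - 3 t$ ($I{\left(t,w \right)} = -9 + \left(- 3 t + 0\right) = -9 - 3 t$)
$K = 0$ ($K = \left(-25 - 22\right) \left(-9 - -9\right) = - 47 \left(-9 + 9\right) = \left(-47\right) 0 = 0$)
$1601 - K = 1601 - 0 = 1601 + 0 = 1601$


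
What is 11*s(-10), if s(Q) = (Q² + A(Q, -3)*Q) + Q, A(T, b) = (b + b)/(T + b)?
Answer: 12210/13 ≈ 939.23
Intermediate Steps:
A(T, b) = 2*b/(T + b) (A(T, b) = (2*b)/(T + b) = 2*b/(T + b))
s(Q) = Q + Q² - 6*Q/(-3 + Q) (s(Q) = (Q² + (2*(-3)/(Q - 3))*Q) + Q = (Q² + (2*(-3)/(-3 + Q))*Q) + Q = (Q² + (-6/(-3 + Q))*Q) + Q = (Q² - 6*Q/(-3 + Q)) + Q = Q + Q² - 6*Q/(-3 + Q))
11*s(-10) = 11*(-10*(-6 + (1 - 10)*(-3 - 10))/(-3 - 10)) = 11*(-10*(-6 - 9*(-13))/(-13)) = 11*(-10*(-1/13)*(-6 + 117)) = 11*(-10*(-1/13)*111) = 11*(1110/13) = 12210/13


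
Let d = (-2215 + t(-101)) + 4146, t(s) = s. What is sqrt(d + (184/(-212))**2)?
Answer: sqrt(5142586)/53 ≈ 42.787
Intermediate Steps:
d = 1830 (d = (-2215 - 101) + 4146 = -2316 + 4146 = 1830)
sqrt(d + (184/(-212))**2) = sqrt(1830 + (184/(-212))**2) = sqrt(1830 + (184*(-1/212))**2) = sqrt(1830 + (-46/53)**2) = sqrt(1830 + 2116/2809) = sqrt(5142586/2809) = sqrt(5142586)/53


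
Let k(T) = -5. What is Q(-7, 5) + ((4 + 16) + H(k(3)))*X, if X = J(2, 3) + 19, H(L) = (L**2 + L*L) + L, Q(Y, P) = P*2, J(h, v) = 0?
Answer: 1245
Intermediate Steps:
Q(Y, P) = 2*P
H(L) = L + 2*L**2 (H(L) = (L**2 + L**2) + L = 2*L**2 + L = L + 2*L**2)
X = 19 (X = 0 + 19 = 19)
Q(-7, 5) + ((4 + 16) + H(k(3)))*X = 2*5 + ((4 + 16) - 5*(1 + 2*(-5)))*19 = 10 + (20 - 5*(1 - 10))*19 = 10 + (20 - 5*(-9))*19 = 10 + (20 + 45)*19 = 10 + 65*19 = 10 + 1235 = 1245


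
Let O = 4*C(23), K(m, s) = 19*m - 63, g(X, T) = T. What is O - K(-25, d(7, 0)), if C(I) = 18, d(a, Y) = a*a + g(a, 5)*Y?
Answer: 610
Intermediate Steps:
d(a, Y) = a² + 5*Y (d(a, Y) = a*a + 5*Y = a² + 5*Y)
K(m, s) = -63 + 19*m
O = 72 (O = 4*18 = 72)
O - K(-25, d(7, 0)) = 72 - (-63 + 19*(-25)) = 72 - (-63 - 475) = 72 - 1*(-538) = 72 + 538 = 610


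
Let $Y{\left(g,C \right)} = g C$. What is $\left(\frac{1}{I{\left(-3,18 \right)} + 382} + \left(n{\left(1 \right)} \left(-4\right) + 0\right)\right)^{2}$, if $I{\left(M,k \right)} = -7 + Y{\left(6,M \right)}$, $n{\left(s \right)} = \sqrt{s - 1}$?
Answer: $\frac{1}{127449} \approx 7.8463 \cdot 10^{-6}$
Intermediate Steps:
$n{\left(s \right)} = \sqrt{-1 + s}$
$Y{\left(g,C \right)} = C g$
$I{\left(M,k \right)} = -7 + 6 M$ ($I{\left(M,k \right)} = -7 + M 6 = -7 + 6 M$)
$\left(\frac{1}{I{\left(-3,18 \right)} + 382} + \left(n{\left(1 \right)} \left(-4\right) + 0\right)\right)^{2} = \left(\frac{1}{\left(-7 + 6 \left(-3\right)\right) + 382} + \left(\sqrt{-1 + 1} \left(-4\right) + 0\right)\right)^{2} = \left(\frac{1}{\left(-7 - 18\right) + 382} + \left(\sqrt{0} \left(-4\right) + 0\right)\right)^{2} = \left(\frac{1}{-25 + 382} + \left(0 \left(-4\right) + 0\right)\right)^{2} = \left(\frac{1}{357} + \left(0 + 0\right)\right)^{2} = \left(\frac{1}{357} + 0\right)^{2} = \left(\frac{1}{357}\right)^{2} = \frac{1}{127449}$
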